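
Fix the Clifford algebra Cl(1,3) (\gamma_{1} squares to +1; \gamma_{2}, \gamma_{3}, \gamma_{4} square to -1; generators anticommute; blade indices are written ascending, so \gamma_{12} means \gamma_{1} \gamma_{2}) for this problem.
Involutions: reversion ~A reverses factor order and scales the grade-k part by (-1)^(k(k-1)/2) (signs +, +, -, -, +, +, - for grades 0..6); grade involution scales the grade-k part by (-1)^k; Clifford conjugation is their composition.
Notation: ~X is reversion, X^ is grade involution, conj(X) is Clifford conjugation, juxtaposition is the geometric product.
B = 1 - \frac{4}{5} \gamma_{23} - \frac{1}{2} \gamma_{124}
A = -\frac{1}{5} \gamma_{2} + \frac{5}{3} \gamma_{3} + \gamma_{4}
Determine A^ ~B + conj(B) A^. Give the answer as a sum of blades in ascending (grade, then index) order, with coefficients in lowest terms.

first term: -\frac{17}{15} \gamma_{2} - \frac{137}{75} \gamma_{3} - \gamma_{4} + \frac{1}{2} \gamma_{12} + \frac{1}{10} \gamma_{14} - \frac{4}{5} \gamma_{234} - \frac{5}{6} \gamma_{1234}
second term: \frac{23}{15} \gamma_{2} - \frac{113}{75} \gamma_{3} - \gamma_{4} - \frac{1}{2} \gamma_{12} - \frac{1}{10} \gamma_{14} - \frac{4}{5} \gamma_{234} - \frac{5}{6} \gamma_{1234}
Answer: \frac{2}{5} \gamma_{2} - \frac{10}{3} \gamma_{3} - 2 \gamma_{4} - \frac{8}{5} \gamma_{234} - \frac{5}{3} \gamma_{1234}


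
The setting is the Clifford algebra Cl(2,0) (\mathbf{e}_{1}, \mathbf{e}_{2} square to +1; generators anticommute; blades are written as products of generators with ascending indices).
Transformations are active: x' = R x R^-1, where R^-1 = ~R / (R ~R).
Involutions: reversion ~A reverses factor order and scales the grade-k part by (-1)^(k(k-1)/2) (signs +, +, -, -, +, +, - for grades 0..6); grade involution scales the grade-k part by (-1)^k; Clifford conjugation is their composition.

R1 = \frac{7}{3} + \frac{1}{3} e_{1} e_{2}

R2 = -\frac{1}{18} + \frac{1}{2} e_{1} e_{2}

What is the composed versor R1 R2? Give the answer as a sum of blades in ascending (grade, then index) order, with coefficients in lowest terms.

Distribute over the terms of R1 (each basis-blade product reordered to ascending indices, repeated generators contracted through their squares):
(\frac{7}{3}) R2 = -\frac{7}{54} + \frac{7}{6} e_{1} e_{2}
(\frac{1}{3} e_{1} e_{2}) R2 = -\frac{1}{6} - \frac{1}{54} e_{1} e_{2}
Summing the partial products and collecting blades:
Answer: -\frac{8}{27} + \frac{31}{27} e_{1} e_{2}


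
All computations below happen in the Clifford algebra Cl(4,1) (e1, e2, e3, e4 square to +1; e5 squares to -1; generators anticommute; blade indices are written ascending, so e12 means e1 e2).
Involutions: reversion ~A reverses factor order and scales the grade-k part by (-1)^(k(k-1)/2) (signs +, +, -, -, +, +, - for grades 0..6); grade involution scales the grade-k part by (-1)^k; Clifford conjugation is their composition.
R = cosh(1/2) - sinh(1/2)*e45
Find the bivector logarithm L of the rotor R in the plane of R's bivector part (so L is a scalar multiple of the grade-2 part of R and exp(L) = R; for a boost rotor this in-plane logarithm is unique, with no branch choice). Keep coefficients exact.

The scalar part of R is cosh(1/2), which fixes the rapidity magnitude through cosh (cosh is even, so it cannot fix the sign — the bivector part carries that); dividing the bivector part by sinh of the rapidity gives the plane, and L = rapidity * plane, where the joint sign ambiguity of (rapidity, plane) cancels in the product.
Concretely: cosh(rapidity) = cosh(1/2) gives rapidity = ±1/2, and since rapidity/sinh(rapidity) is even the sign is immaterial: L = (rapidity/sinh(rapidity)) * <R>_2 = (1/(2*sinh(1/2))) * <R>_2.
Answer: -1/2*e45


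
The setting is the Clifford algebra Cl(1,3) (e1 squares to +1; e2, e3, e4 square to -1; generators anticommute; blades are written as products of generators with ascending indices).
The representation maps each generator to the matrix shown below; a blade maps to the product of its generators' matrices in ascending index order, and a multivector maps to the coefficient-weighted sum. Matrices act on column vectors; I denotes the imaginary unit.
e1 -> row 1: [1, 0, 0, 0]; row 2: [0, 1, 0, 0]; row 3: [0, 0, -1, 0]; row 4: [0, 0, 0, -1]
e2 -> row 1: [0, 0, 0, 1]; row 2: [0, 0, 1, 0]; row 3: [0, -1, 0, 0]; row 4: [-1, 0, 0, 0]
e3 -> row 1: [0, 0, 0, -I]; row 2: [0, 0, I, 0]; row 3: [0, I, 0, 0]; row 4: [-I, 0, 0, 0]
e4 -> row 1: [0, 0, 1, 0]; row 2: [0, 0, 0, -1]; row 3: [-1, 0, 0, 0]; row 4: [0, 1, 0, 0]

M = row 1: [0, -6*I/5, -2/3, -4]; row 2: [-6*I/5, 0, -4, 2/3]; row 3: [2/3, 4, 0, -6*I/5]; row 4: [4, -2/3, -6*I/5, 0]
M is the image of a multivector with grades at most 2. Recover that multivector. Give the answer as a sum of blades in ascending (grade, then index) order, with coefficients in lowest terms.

Method: the blade images are trace-orthogonal — tr(rho(e_A) rho(e_B)^-1) = 4 if A = B and 0 otherwise — and rho(e_A)^-1 = (e_A)^2 * rho(e_A) with (e_A)^2 = +1 or -1, so the coefficient of e_A in the preimage is (e_A)^2 * tr(M rho(e_A))/4.
Nonzero projections over blades of grade <= 2: e2: (e2)^2 = -1, tr(M rho(e2)) = 16, coefficient -4; e4: (e4)^2 = -1, tr(M rho(e4)) = 8/3, coefficient -2/3; e3 e4: (e3 e4)^2 = -1, tr(M rho(e3 e4)) = -24/5, coefficient 6/5. Every other blade of grade <= 2 projects to 0.
Answer: -4*e2 - 2/3*e4 + 6/5*e3 e4


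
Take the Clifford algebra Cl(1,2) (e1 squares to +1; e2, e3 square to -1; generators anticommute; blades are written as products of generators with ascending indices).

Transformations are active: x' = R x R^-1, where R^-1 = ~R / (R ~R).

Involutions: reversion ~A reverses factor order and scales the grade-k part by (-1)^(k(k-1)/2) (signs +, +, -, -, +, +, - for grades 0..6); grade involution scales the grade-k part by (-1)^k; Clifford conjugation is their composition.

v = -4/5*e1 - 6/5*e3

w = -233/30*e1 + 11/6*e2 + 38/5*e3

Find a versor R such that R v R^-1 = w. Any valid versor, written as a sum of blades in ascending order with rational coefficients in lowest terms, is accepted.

A norm check does it: q(v) = q(w) = -4/5, hence R = v + w = -257/30*e1 + 11/6*e2 + 32/5*e3 realises the map — parallel part kept, (v - w)/2 negated, v carried to w.
Answer: -257/30*e1 + 11/6*e2 + 32/5*e3


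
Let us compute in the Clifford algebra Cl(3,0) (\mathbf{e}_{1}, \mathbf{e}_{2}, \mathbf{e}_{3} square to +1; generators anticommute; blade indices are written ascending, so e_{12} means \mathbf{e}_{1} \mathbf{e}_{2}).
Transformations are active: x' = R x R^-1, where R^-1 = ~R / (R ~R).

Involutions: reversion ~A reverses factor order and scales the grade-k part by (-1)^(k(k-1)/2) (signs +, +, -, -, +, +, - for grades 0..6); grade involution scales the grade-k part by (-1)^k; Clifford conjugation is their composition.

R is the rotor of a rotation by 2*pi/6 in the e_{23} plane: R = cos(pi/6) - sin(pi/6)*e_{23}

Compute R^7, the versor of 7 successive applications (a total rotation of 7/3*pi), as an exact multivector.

Rotor phase runs at HALF the rotation angle; powers of one rotor simply add phase, so after 7 steps in e_{23} the phase is 7*pi/6 = \frac{7 \pi}{6} and R^7 = cos(\frac{7 \pi}{6}) - sin(\frac{7 \pi}{6})*e_{23}.
cos(\frac{7 \pi}{6}) = - \frac{\sqrt{3}}{2} and sin(\frac{7 \pi}{6}) = - \frac{1}{2}, so R^7 = - \frac{\sqrt{3}}{2} + \frac{1}{2} e_{23}. The net rotation is 1/3*pi (after discarding 1 full turn, each of which contributes a factor -1 to the rotor); the rotor keeps the half-angle phase exactly.
Answer: - \frac{\sqrt{3}}{2} + \frac{1}{2} e_{23}


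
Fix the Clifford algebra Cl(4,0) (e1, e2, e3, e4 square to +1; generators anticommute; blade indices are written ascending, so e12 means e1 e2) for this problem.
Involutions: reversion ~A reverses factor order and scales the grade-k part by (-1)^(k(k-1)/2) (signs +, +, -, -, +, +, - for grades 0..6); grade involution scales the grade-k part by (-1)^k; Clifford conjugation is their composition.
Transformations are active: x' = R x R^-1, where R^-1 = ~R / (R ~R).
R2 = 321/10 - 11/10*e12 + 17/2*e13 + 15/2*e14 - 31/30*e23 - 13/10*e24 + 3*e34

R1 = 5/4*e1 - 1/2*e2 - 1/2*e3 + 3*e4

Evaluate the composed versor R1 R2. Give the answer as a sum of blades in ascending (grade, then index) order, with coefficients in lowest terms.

Distribute over the terms of R1 (each basis-blade product reordered to ascending indices, repeated generators contracted through their squares):
(5/4*e1) R2 = 321/8*e1 - 11/8*e2 + 85/8*e3 + 75/8*e4 - 31/24*e123 - 13/8*e124 + 15/4*e134
(-1/2*e2) R2 = -11/20*e1 - 321/20*e2 + 31/60*e3 + 13/20*e4 + 17/4*e123 + 15/4*e124 - 3/2*e234
(-1/2*e3) R2 = 17/4*e1 - 31/60*e2 - 321/20*e3 - 3/2*e4 + 11/20*e123 + 15/4*e134 - 13/20*e234
(3*e4) R2 = -45/2*e1 + 39/10*e2 - 9*e3 + 963/10*e4 - 33/10*e124 + 51/2*e134 - 31/10*e234
Summing the partial products and collecting blades:
Answer: 853/40*e1 - 337/24*e2 - 1669/120*e3 + 4193/40*e4 + 421/120*e123 - 47/40*e124 + 33*e134 - 21/4*e234


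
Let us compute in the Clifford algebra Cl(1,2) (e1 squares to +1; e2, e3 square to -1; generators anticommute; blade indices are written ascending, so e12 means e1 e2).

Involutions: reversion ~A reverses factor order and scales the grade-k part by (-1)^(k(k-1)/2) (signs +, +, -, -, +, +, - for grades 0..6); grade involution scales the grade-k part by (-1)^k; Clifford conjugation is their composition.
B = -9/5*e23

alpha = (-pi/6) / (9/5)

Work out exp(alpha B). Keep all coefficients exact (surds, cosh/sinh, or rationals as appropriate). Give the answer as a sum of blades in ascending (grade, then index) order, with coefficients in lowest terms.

B^2 = (-9/5)^2*(e23)^2 = 81/25*(-1) = -81/25 (a basis 2-blade squares to minus the product of its generators' squares).
B^2 = -81/25 — circular case — the even/odd split gives cos and sin: l = 9/5, alpha*l = -pi/6, so exp(alpha B) = cos(-pi/6) + (sin(-pi/6)/(9/5))*B = sqrt(3)/2 + (-5/18)*B.
Answer: sqrt(3)/2 + 1/2*e23


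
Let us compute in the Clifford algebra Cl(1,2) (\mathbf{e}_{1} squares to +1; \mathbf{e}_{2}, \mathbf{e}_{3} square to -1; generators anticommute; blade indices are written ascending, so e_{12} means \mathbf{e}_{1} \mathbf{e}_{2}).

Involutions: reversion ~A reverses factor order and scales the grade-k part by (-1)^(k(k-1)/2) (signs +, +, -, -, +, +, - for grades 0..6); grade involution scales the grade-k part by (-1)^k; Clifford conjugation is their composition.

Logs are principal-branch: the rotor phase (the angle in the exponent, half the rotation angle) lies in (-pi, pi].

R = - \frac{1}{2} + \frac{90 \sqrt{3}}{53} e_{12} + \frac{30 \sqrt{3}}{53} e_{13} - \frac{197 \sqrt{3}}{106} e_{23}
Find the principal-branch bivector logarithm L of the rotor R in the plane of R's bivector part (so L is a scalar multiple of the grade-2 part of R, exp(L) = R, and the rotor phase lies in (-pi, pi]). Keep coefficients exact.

The scalar part of R is - \frac{1}{2}, so the principal-branch rotor phase is pinned; divide the bivector part by its sine to get the unit plane — L is the phase times that plane.
Concretely: cos(phase) = - \frac{1}{2} gives phase = ±\frac{2 \pi}{3}, and since phase/sin(phase) is even the sign is immaterial: L = (phase/sin(phase)) * <R>_2 = (\frac{4 \sqrt{3} \pi}{9}) * <R>_2.
Answer: \frac{120 \pi}{53} e_{12} + \frac{40 \pi}{53} e_{13} - \frac{394 \pi}{159} e_{23}


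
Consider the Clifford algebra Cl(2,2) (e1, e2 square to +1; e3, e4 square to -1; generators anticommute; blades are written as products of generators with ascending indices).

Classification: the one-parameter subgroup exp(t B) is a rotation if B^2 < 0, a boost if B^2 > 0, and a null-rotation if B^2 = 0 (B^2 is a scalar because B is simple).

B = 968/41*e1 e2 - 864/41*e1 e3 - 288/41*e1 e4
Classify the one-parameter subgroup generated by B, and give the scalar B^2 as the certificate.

B^2 term by term: the squares give (968/41)^2*(e1 e2)^2 + (-864/41)^2*(e1 e3)^2 + (-288/41)^2*(e1 e4)^2 = 937024/1681*(-1) + 746496/1681*(+1) + 82944/1681*(+1) = -64 (each basis 2-blade squares to minus the product of its generators' squares); cross terms between blades sharing an index anticommute and cancel. So B^2 = -64.
Answer: rotation, certificate B^2 = -64. Key observation: B^2 = -64 is a conjugation invariant, so its sign decides the class regardless of the surface form of B.


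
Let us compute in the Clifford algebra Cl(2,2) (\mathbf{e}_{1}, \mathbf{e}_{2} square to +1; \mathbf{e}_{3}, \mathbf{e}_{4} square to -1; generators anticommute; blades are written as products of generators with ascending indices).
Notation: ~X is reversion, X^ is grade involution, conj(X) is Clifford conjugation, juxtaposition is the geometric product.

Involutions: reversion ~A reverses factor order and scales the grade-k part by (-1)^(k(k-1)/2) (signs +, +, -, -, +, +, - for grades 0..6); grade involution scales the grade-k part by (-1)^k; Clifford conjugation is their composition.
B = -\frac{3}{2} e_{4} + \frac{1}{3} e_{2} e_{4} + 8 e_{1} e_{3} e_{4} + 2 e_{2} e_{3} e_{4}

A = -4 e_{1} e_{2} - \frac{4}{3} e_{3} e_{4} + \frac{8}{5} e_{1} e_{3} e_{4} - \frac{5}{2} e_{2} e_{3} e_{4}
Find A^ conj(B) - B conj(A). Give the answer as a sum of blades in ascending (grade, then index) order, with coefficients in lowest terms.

first term: \frac{39}{5} + \frac{32}{3} e_{1} + \frac{8}{3} e_{2} + \frac{17}{6} e_{3} + \frac{116}{5} e_{1} e_{2} + \frac{12}{5} e_{1} e_{3} + \frac{4}{3} e_{1} e_{4} - \frac{151}{36} e_{2} e_{3} - \frac{8}{15} e_{1} e_{2} e_{3} - 6 e_{1} e_{2} e_{4} - 8 e_{1} e_{3} e_{4} + 32 e_{2} e_{3} e_{4}
second term: -\frac{39}{5} - \frac{32}{3} e_{1} - \frac{8}{3} e_{2} - \frac{7}{6} e_{3} + \frac{116}{5} e_{1} e_{2} + \frac{12}{5} e_{1} e_{3} - \frac{4}{3} e_{1} e_{4} - \frac{119}{36} e_{2} e_{3} + \frac{8}{15} e_{1} e_{2} e_{3} - 6 e_{1} e_{2} e_{4} - 8 e_{1} e_{3} e_{4} + 32 e_{2} e_{3} e_{4}
Answer: \frac{78}{5} + \frac{64}{3} e_{1} + \frac{16}{3} e_{2} + 4 e_{3} + \frac{8}{3} e_{1} e_{4} - \frac{8}{9} e_{2} e_{3} - \frac{16}{15} e_{1} e_{2} e_{3}


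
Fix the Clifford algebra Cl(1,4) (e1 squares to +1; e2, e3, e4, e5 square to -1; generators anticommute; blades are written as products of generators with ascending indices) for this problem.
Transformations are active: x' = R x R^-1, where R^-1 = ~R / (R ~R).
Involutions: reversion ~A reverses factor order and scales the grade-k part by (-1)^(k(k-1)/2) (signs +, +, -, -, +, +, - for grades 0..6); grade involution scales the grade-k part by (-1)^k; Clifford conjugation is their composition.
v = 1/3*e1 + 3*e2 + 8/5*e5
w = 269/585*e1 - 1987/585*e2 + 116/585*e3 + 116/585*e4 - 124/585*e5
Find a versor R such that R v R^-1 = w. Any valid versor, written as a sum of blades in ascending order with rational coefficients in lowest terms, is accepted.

Reasoning: v^2 = w^2 = -2576/225 since conjugation preserves the quadratic form; R = v + w = 464/585*e1 - 232/585*e2 + 116/585*e3 + 116/585*e4 + 812/585*e5 is then valid when invertible, keeping its own part and reversing (v - w)/2.
Answer: 464/585*e1 - 232/585*e2 + 116/585*e3 + 116/585*e4 + 812/585*e5


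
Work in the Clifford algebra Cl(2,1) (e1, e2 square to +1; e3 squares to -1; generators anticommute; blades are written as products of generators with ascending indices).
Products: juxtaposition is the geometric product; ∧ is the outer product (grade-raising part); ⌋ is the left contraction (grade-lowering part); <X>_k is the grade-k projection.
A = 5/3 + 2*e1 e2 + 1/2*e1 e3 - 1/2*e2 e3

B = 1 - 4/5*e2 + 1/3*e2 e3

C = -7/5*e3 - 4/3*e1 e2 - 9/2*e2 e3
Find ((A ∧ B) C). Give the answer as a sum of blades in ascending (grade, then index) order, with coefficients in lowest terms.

step 1: 5/3 - 4/3*e2 + 2*e1 e2 + 1/2*e1 e3 + 1/18*e2 e3 + 2/5*e1 e2 e3
step 2: 29/12 - 259/90*e1 + 7/90*e2 + 21/5*e3 - 3521/900*e1 e2 - 241/27*e1 e3 - 63/10*e2 e3 - 14/5*e1 e2 e3
Answer: 29/12 - 259/90*e1 + 7/90*e2 + 21/5*e3 - 3521/900*e1 e2 - 241/27*e1 e3 - 63/10*e2 e3 - 14/5*e1 e2 e3


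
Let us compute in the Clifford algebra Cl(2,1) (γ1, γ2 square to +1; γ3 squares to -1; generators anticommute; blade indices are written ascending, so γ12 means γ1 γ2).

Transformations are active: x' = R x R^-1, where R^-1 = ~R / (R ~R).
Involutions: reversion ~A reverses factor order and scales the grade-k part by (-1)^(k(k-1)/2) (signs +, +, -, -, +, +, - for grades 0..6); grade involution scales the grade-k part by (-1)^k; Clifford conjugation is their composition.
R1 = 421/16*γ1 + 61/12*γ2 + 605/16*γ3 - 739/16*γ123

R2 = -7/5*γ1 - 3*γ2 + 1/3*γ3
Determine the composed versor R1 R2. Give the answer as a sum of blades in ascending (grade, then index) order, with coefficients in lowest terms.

Distribute over the terms of R2 (each basis-blade product reordered to ascending indices, repeated generators contracted through their squares):
R1 (-7/5*γ1) = -2947/80 + 427/60*γ12 + 847/16*γ13 + 5173/80*γ23
R1 (-3*γ2) = -61/4 - 1263/16*γ12 - 2217/16*γ13 + 1815/16*γ23
R1 (1/3*γ3) = -605/48 + 739/48*γ12 + 421/48*γ13 + 61/36*γ23
Summing the partial products and collecting blades:
Answer: -7763/120 - 2257/40*γ12 - 3689/48*γ13 + 32363/180*γ23


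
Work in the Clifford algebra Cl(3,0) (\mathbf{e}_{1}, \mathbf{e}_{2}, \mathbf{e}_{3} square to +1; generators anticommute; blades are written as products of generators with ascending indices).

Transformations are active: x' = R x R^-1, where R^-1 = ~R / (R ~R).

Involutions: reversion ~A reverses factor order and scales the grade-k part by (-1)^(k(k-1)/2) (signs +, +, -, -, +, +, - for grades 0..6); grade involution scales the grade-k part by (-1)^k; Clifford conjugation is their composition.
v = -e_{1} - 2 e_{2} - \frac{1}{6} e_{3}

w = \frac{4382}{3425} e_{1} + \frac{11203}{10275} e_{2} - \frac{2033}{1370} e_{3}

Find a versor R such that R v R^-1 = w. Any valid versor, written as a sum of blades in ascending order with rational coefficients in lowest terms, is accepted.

The midline construction: v and w both square to \frac{181}{36}, so reflecting in their sum \frac{957}{3425} e_{1} - \frac{9347}{10275} e_{2} - \frac{3392}{2055} e_{3} exchanges them.
Answer: \frac{957}{3425} e_{1} - \frac{9347}{10275} e_{2} - \frac{3392}{2055} e_{3}


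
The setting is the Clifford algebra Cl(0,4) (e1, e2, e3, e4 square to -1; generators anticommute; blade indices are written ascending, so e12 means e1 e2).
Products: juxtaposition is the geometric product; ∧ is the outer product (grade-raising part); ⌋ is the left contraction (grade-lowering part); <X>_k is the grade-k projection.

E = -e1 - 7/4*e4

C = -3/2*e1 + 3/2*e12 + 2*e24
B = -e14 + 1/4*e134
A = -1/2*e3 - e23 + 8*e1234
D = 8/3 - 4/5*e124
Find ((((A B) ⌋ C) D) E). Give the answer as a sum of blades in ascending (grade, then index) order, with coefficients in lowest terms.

step 1: -2*e2 - 1/8*e14 + 8*e23 + 1/4*e124 - 1/2*e134 + e1234
step 2: -3*e1 + 4*e4
step 3: -8*e1 + 32/3*e4 + 16/5*e12 - 12/5*e24
step 4: 32/3 - 37/5*e2 + 74/3*e14 - 16/5*e124
Answer: 32/3 - 37/5*e2 + 74/3*e14 - 16/5*e124


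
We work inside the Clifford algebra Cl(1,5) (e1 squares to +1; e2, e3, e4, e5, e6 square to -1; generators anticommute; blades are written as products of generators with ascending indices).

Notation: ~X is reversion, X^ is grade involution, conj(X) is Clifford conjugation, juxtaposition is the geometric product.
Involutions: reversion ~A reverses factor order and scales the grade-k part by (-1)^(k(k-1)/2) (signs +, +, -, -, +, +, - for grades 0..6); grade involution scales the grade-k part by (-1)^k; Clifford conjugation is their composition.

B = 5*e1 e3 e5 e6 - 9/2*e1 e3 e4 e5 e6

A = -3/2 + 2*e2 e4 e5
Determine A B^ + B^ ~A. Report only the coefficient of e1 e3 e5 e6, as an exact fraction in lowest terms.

first term: 9*e1 e2 e3 e6 - 15/2*e1 e3 e5 e6 + 10*e1 e2 e3 e4 e6 - 27/4*e1 e3 e4 e5 e6
second term: 9*e1 e2 e3 e6 - 15/2*e1 e3 e5 e6 + 10*e1 e2 e3 e4 e6 - 27/4*e1 e3 e4 e5 e6
Answer: -15


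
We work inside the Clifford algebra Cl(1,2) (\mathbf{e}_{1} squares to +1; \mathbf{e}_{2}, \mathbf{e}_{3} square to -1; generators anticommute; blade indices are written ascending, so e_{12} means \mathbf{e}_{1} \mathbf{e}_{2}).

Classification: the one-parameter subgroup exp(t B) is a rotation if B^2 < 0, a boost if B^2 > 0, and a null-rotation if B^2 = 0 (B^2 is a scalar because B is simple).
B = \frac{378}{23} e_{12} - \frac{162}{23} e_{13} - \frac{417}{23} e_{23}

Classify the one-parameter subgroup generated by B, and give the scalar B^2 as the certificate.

B^2 term by term: the squares give (\frac{378}{23})^2*(e_{12})^2 + (-\frac{162}{23})^2*(e_{13})^2 + (-\frac{417}{23})^2*(e_{23})^2 = \frac{142884}{529}*(+1) + \frac{26244}{529}*(+1) + \frac{173889}{529}*(-1) = -9 (each basis 2-blade squares to minus the product of its generators' squares); cross terms between blades sharing an index anticommute and cancel. So B^2 = -9.
Answer: rotation, certificate B^2 = -9. Why this suffices: the scalar -9 survives any versor conjugation, so its sign alone determines the class however B is presented.


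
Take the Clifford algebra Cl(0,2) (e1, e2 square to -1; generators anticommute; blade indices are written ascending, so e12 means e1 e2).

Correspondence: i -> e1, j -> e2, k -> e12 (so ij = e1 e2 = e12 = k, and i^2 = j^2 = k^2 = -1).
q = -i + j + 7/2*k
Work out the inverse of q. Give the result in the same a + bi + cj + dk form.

In blades: q = -e1 + e2 + 7/2*e12.
With qbar = e1 - e2 - 7/2*e12 (scalar fixed, mapped units negated), q qbar = 57/4 (the sum of squared coefficients), so q^-1 = qbar / (57/4) = 4/57*e1 - 4/57*e2 - 14/57*e12; translating back:
Answer: 4/57*i - 4/57*j - 14/57*k


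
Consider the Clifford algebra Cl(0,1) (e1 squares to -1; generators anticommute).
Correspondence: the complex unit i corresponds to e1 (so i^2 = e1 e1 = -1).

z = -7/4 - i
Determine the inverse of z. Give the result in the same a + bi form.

In blades: z = -7/4 - e1.
With qbar = -7/4 + e1 (scalar fixed, mapped units negated), z qbar = 65/16 (the sum of squared coefficients), so z^-1 = qbar / (65/16) = -28/65 + 16/65*e1; translating back:
Answer: -28/65 + 16/65*i


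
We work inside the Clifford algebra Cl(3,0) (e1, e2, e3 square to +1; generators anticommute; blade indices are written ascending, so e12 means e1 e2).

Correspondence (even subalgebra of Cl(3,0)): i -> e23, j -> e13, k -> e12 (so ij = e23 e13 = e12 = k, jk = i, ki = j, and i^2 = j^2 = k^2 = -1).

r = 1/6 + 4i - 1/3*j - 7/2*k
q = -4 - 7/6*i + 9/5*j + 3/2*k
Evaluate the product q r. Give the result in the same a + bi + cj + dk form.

In blades: q = -4 + 3/2*e12 + 9/5*e13 - 7/6*e23, r = 1/6 - 7/2*e12 - 1/3*e13 + 4*e23.
Distribute q over r term by term (generator squares from the signature, products reordered to ascending indices): (-4)*r = -2/3 + 14*e12 + 4/3*e13 - 16*e23; (3/2*e12)*r = 21/4 + 1/4*e12 + 6*e13 + 1/2*e23; (9/5*e13)*r = 3/5 - 36/5*e12 + 3/10*e13 - 63/10*e23; (-7/6*e23)*r = 14/3 + 7/18*e12 - 49/12*e13 - 7/36*e23.
Sum: 197/20 + 1339/180*e12 + 71/20*e13 - 3959/180*e23; translating back through the correspondence:
Answer: 197/20 - 3959/180*i + 71/20*j + 1339/180*k


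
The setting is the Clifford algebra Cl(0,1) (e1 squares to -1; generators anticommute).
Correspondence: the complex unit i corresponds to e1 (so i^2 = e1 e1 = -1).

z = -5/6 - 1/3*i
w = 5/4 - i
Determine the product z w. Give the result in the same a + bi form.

In blades: z = -5/6 - 1/3*e1, w = 5/4 - e1.
Distribute z over w term by term (generator squares from the signature, products reordered to ascending indices): (-5/6)*w = -25/24 + 5/6*e1; (-1/3*e1)*w = -1/3 - 5/12*e1.
Sum: -11/8 + 5/12*e1; translating back through the correspondence:
Answer: -11/8 + 5/12*i


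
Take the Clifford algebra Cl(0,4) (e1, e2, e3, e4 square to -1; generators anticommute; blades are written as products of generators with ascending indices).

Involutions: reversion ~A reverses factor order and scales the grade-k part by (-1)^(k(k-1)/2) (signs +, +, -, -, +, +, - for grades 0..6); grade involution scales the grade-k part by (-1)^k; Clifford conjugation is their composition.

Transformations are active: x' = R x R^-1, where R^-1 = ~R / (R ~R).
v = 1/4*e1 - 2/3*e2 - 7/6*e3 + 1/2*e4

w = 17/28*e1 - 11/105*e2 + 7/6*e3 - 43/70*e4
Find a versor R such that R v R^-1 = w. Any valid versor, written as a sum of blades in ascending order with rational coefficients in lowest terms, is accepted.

A norm check does it: q(v) = q(w) = -305/144, hence R = v + w = 6/7*e1 - 27/35*e2 - 4/35*e4 realises the map — parallel part kept, (v - w)/2 negated, v carried to w.
Answer: 6/7*e1 - 27/35*e2 - 4/35*e4


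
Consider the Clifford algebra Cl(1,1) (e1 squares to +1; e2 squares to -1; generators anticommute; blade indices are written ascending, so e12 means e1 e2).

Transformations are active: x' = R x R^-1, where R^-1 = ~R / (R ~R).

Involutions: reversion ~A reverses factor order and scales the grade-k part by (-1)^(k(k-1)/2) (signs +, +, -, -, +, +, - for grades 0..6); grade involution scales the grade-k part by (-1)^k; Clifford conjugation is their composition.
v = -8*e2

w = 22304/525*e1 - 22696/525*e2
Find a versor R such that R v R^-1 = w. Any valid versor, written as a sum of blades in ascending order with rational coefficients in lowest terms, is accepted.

Equal squares first: v^2 = w^2 = -64. Then v + w = 22304/525*e1 - 26896/525*e2 is a versor taking v to w, provided it is invertible.
Answer: 22304/525*e1 - 26896/525*e2


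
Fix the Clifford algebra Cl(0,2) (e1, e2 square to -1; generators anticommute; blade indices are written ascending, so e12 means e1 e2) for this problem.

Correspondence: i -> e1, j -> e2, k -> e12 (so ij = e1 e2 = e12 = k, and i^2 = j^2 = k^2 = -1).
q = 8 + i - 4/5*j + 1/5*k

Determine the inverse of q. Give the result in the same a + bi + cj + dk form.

In blades: q = 8 + e1 - 4/5*e2 + 1/5*e12.
With qbar = 8 - e1 + 4/5*e2 - 1/5*e12 (scalar fixed, mapped units negated), q qbar = 1642/25 (the sum of squared coefficients), so q^-1 = qbar / (1642/25) = 100/821 - 25/1642*e1 + 10/821*e2 - 5/1642*e12; translating back:
Answer: 100/821 - 25/1642*i + 10/821*j - 5/1642*k


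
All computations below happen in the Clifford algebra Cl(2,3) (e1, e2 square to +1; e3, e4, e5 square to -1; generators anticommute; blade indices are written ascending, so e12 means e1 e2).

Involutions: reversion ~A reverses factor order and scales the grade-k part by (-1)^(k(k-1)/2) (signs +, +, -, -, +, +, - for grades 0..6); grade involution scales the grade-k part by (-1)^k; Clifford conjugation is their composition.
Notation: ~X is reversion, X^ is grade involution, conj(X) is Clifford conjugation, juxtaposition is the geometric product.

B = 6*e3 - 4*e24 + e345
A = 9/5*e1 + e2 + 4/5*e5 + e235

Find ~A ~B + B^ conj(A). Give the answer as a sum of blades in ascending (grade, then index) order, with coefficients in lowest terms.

first term: 4*e4 + 54/5*e13 + 6*e23 + e24 - 6*e25 + 4/5*e34 - 24/5*e35 + 36/5*e124 + 16/5*e245 + 4*e345 - 9/5*e1345 - e2345
second term: -4*e4 - 54/5*e13 - 6*e23 + e24 - 6*e25 - 4/5*e34 + 24/5*e35 + 36/5*e124 + 16/5*e245 - 4*e345 - 9/5*e1345 - e2345
Answer: 2*e24 - 12*e25 + 72/5*e124 + 32/5*e245 - 18/5*e1345 - 2*e2345


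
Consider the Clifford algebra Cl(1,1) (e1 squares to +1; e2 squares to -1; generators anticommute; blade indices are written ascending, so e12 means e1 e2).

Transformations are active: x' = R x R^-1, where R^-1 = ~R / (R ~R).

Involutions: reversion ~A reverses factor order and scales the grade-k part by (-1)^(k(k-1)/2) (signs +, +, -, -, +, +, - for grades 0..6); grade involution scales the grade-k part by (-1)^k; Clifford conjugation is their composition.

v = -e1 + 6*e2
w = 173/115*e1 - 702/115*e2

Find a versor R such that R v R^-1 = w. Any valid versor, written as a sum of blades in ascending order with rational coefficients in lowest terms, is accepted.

Take R = v + w = 58/115*e1 - 12/115*e2. Because q(v) = q(w) = -35, conjugation by R sends v exactly to w.
Answer: 58/115*e1 - 12/115*e2


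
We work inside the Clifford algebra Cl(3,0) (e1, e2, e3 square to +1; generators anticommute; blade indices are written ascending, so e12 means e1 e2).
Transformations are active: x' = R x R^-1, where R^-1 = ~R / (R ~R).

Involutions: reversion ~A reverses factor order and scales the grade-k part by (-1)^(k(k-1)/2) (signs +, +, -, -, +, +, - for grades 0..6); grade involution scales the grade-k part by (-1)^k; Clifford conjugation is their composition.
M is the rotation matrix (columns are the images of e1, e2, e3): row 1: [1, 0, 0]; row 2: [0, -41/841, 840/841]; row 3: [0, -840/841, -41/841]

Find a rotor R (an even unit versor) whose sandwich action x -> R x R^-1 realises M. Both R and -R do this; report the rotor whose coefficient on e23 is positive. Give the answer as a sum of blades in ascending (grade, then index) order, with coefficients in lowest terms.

Method: write R = a + b12*e12 + b13*e13 + b23*e23 with a^2 + b12^2 + b13^2 + b23^2 = 1 (so R^-1 = ~R). Expanding the columns R e_j ~R gives tr M = 4a^2 - 1 and, from the antisymmetric part, M21 - M12 = -4a*b12, M13 - M31 = 4a*b13, M32 - M23 = -4a*b23.
Here tr M = 759/841, so a^2 = (1 + tr M)/4 = 400/841 and a = ±20/29. Taking a = 20/29: M21 - M12 = 0, M13 - M31 = 0, M32 - M23 = -1680/841, giving b12 = 0, b13 = 0, b23 = 21/29, i.e. R = 20/29 + 21/29*e23.
Its e23 coefficient is already positive.
Answer: 20/29 + 21/29*e23. Sheet selection: the two-to-one cover makes ±R indistinguishable at the matrix level (trace 759/841), so uniqueness comes from the required sign on e23.


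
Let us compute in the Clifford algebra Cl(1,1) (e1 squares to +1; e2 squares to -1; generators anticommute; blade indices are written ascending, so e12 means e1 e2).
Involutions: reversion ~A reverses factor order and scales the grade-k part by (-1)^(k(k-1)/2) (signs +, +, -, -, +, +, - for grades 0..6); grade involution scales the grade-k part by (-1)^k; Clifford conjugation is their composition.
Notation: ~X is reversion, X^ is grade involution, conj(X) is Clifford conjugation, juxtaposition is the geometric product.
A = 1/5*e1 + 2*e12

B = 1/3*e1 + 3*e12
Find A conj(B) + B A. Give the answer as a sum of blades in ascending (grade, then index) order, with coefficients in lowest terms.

first term: -91/15 + 1/15*e2
second term: 91/15 + 1/15*e2
Answer: 2/15*e2


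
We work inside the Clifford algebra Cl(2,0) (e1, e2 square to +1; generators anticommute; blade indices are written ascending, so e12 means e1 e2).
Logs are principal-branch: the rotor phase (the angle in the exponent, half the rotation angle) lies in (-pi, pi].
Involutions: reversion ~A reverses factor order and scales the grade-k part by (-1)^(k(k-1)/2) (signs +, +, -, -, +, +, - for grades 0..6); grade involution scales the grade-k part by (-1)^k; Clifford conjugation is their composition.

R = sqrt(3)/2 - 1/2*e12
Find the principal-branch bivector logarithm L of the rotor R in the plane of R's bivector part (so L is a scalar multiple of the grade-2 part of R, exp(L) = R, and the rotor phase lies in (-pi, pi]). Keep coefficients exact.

The scalar part of R is sqrt(3)/2, which pins the rotor phase on the principal branch; dividing the bivector part by the sine of that phase recovers the unit plane, and L is the phase times that plane.
Concretely: cos(phase) = sqrt(3)/2 gives phase = ±pi/6, and since phase/sin(phase) is even the sign is immaterial: L = (phase/sin(phase)) * <R>_2 = (pi/3) * <R>_2.
Answer: -pi/6*e12


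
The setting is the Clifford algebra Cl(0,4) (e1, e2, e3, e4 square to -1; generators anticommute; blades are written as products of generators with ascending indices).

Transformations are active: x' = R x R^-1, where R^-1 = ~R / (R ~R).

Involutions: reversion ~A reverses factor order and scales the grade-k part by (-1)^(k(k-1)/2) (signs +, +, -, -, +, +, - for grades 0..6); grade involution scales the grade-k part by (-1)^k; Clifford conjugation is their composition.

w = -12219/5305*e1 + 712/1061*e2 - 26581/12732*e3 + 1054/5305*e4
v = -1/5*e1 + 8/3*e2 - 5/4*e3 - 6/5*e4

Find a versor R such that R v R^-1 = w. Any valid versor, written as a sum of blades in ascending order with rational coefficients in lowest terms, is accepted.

Key observation: q(v) = q(w) = -36553/3600 (sandwiches preserve the norm), so R = v + w = -2656/1061*e1 + 10624/3183*e2 - 10624/3183*e3 - 5312/5305*e4 works whenever it is invertible — the component of v along it is kept and (v - w)/2 reverses, sending v to w.
Answer: -2656/1061*e1 + 10624/3183*e2 - 10624/3183*e3 - 5312/5305*e4


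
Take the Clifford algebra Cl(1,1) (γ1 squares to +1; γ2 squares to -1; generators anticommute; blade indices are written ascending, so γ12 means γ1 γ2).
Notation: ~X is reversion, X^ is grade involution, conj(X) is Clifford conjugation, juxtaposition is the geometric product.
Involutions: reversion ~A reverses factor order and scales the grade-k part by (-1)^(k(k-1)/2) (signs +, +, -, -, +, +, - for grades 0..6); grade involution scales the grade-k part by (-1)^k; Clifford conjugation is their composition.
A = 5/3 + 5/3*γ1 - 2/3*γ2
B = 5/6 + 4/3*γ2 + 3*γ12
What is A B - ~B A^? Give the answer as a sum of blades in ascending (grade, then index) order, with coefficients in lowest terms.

first term: 41/18 - 11/18*γ1 + 20/3*γ2 + 65/9*γ12
second term: 1/2 + 11/18*γ1 - 20/9*γ2 - 25/9*γ12
Answer: 16/9 - 11/9*γ1 + 80/9*γ2 + 10*γ12


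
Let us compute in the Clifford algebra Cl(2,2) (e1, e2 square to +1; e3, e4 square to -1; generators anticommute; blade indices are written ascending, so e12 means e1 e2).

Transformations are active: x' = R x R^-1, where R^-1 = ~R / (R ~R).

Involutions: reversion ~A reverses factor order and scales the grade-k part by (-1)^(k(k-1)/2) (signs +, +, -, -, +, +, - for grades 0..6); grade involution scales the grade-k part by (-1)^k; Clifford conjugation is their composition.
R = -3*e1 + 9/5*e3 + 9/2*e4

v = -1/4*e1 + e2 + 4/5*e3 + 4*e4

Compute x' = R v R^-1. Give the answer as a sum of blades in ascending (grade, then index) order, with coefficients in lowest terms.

~R = -3*e1 + 9/5*e3 + 9/2*e4, and R ~R = -1449/100, so R^-1 = ~R / (-1449/100).
R v = -1869/100 - 3*e12 - 39/20*e13 - 87/8*e14 - 9/5*e23 - 9/2*e24 + 18/5*e34
Answer: -689/92*e1 - e2 + 442/115*e3 + 175/23*e4


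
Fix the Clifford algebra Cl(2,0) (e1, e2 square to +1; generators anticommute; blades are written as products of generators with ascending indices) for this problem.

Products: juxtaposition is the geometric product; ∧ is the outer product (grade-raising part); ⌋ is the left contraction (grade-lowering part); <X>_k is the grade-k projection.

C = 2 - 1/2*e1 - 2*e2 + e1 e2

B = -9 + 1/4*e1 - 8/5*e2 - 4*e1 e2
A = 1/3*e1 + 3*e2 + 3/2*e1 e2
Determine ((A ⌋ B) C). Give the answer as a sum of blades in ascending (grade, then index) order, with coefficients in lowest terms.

step 1: 77/60 + 12*e1 - 4/3*e2
step 2: -23/30 + 2963/120*e1 + 203/30*e2 - 1403/60*e1 e2
Answer: -23/30 + 2963/120*e1 + 203/30*e2 - 1403/60*e1 e2


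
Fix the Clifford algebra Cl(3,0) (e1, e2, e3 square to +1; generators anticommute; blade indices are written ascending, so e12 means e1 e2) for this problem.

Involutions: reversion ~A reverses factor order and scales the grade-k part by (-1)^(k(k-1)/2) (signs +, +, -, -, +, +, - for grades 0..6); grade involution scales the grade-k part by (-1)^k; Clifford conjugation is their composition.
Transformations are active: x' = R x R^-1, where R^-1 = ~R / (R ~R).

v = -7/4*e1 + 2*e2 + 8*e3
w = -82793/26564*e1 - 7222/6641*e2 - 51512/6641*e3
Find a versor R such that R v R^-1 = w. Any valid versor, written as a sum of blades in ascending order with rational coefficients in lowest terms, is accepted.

Equal squares first: v^2 = w^2 = 1137/16. Then v + w = -32320/6641*e1 + 6060/6641*e2 + 1616/6641*e3 is a versor taking v to w, provided it is invertible.
Answer: -32320/6641*e1 + 6060/6641*e2 + 1616/6641*e3


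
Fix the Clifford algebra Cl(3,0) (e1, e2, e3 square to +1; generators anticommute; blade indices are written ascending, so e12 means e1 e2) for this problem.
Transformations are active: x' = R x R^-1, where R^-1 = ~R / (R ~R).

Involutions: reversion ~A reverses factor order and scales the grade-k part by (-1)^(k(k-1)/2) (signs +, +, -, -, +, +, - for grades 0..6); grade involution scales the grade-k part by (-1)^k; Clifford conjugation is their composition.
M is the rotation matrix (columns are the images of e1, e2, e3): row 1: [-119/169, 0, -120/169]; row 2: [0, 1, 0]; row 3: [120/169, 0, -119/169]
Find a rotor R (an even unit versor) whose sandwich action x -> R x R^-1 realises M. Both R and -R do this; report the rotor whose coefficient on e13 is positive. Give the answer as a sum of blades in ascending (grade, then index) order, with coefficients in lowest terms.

Method: write R = a + b12*e12 + b13*e13 + b23*e23 with a^2 + b12^2 + b13^2 + b23^2 = 1 (so R^-1 = ~R). Expanding the columns R e_j ~R gives tr M = 4a^2 - 1 and, from the antisymmetric part, M21 - M12 = -4a*b12, M13 - M31 = 4a*b13, M32 - M23 = -4a*b23.
Here tr M = -69/169, so a^2 = (1 + tr M)/4 = 25/169 and a = ±5/13. Taking a = 5/13: M21 - M12 = 0, M13 - M31 = -240/169, M32 - M23 = 0, giving b12 = 0, b13 = -12/13, b23 = 0, i.e. R = 5/13 - 12/13*e13.
Its e13 coefficient is negative, so report the other preimage -R.
Answer: -5/13 + 12/13*e13. Why the constraint matters: R and -R act identically through the sandwich — M has trace -69/169 either way — so only the sign condition on e13 picks one of the two preimages.


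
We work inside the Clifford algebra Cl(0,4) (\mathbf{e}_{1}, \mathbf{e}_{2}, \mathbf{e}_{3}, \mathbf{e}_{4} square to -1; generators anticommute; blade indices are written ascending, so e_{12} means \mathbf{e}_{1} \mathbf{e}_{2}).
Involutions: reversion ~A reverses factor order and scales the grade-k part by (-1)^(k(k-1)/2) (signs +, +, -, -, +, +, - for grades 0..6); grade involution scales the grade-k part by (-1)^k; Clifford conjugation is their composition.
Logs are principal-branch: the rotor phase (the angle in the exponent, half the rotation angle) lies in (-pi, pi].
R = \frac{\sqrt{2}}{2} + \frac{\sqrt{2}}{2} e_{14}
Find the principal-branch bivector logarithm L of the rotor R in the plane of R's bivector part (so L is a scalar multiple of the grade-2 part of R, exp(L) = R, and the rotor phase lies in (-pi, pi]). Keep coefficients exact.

The scalar part of R is \frac{\sqrt{2}}{2}, so the principal-branch rotor phase is pinned; divide the bivector part by its sine to get the unit plane — L is the phase times that plane.
Concretely: cos(phase) = \frac{\sqrt{2}}{2} gives phase = ±\frac{\pi}{4}, and since phase/sin(phase) is even the sign is immaterial: L = (phase/sin(phase)) * <R>_2 = (\frac{\sqrt{2} \pi}{4}) * <R>_2.
Answer: \frac{\pi}{4} e_{14}


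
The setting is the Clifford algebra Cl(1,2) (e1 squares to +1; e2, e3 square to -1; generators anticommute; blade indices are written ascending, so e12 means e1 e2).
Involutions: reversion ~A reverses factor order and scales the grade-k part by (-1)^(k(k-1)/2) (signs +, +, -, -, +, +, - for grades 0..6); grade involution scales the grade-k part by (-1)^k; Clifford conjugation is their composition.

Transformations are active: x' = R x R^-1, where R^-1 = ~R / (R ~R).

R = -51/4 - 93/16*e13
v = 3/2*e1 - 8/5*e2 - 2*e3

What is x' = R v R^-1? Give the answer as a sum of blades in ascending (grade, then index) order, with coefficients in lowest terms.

~R = -51/4 + 93/16*e13, and R ~R = 32967/256, so R^-1 = ~R / (32967/256).
R v = -123/4*e1 + 102/5*e2 + 1095/32*e3 - 93/10*e123
Answer: 33619/7326*e1 - 8/5*e2 - 17494/3663*e3


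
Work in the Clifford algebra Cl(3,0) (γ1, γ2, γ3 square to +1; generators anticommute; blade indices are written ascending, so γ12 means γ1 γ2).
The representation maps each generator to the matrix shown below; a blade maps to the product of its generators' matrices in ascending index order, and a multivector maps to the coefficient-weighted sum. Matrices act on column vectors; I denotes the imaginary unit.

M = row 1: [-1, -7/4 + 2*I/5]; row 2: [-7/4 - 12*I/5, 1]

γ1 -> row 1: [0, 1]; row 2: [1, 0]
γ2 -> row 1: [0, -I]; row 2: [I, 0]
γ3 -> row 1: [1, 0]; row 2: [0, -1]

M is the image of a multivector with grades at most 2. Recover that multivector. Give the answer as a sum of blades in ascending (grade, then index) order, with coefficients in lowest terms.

Method: 1, rho(γ1), rho(γ2), rho(γ3) form a trace-orthogonal basis of the 2x2 complex matrices (tr(X Y) = 2 if X = Y, else 0), so M = m0*1 + m1*rho(γ1) + m2*rho(γ2) + m3*rho(γ3) with m0 = tr(M)/2 = 0, m1 = tr(M rho(γ1))/2 = -7/4 - I, m2 = tr(M rho(γ2))/2 = -7/5, m3 = tr(M rho(γ3))/2 = -1.
Multiplying table entries, the bivector images are rho(γ12) = I*rho(γ3), rho(γ13) = -I*rho(γ2), rho(γ23) = I*rho(γ1); with real blade coefficients the real parts of m0..m3 are the coefficients of 1, γ1, γ2, γ3 and the imaginary parts give the bivectors (γ23: Im m1, γ13: -Im m2, γ12: Im m3).
Answer: -7/4*γ1 - 7/5*γ2 - γ3 - γ23
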